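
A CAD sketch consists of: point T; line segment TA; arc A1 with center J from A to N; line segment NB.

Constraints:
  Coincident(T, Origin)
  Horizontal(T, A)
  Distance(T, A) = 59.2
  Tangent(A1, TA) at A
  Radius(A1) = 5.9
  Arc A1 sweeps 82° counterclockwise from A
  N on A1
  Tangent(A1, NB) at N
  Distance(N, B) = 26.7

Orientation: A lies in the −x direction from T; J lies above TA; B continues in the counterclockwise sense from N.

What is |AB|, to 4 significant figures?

32.94

T is at the origin; T and A share the same y with |TA| = 59.2 and A on the −x side, so A = (-59.20, 0.000). The tangent condition forces JA to be normal to TA, so J = A + (0, 5.9) = (-59.20, 5.900). On A1, A sits at bearing -90° from J; an 82° counterclockwise sweep puts N at bearing -8°, so N = J + 5.9·(cos -8°, sin -8°) = (-53.36, 5.079). A1 meets NB tangentially, so JN is at right angles to NB, so NB runs along (−sin -8°, cos -8°); with |NB| = 26.7, B = (-49.64, 31.52). Then |AB| = |B − A| = 32.94.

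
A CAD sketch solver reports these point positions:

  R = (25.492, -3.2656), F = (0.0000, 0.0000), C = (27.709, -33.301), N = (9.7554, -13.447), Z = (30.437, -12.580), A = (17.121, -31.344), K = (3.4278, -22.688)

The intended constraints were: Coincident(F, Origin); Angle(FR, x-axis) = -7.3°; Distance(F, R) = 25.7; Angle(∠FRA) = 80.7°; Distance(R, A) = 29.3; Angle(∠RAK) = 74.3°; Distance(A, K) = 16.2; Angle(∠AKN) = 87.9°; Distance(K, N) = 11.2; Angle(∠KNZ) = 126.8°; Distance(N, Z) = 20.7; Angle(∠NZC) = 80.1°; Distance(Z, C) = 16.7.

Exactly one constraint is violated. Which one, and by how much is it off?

Distance(Z, C) = 16.7 — off by 4.20.

F = (0.00, 0.00) ✓; FR at -7.300° ✓; |FR| = 25.70 ✓; ∠FRA = 80.70° ✓; |RA| = 29.30 ✓; ∠RAK = 74.30° ✓; |AK| = 16.20 ✓; ∠AKN = 87.90° ✓; |KN| = 11.20 ✓; ∠KNZ = 126.8° ✓; |NZ| = 20.70 ✓; ∠NZC = 80.10° ✓; |ZC| = 20.90 ✗.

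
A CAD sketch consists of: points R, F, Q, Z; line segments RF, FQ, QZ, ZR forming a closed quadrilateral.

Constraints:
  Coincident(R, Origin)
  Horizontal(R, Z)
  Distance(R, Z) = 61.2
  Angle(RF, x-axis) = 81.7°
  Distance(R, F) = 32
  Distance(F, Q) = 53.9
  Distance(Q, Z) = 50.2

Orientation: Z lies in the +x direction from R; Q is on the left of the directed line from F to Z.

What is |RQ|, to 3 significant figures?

74.5

R is at the origin; R and Z share the same y with |RZ| = 61.2 and Z in +x, so Z = (61.2, 0). RF runs at 81.7° with |RF| = 32.0, so F = (4.62, 31.7). Q is determined by |FQ| = 53.9 and |QZ| = 50.2 together: it lies at the intersection of circle(F, 53.9) and circle(Z, 50.2). With |FZ| = 64.8, the foot of the radical line on FZ is 35.4 from F and the perpendicular offset is √(53.9² − 35.4²) = 40.7. Taking the left-of-FZ solution: Q = (55.4, 49.9).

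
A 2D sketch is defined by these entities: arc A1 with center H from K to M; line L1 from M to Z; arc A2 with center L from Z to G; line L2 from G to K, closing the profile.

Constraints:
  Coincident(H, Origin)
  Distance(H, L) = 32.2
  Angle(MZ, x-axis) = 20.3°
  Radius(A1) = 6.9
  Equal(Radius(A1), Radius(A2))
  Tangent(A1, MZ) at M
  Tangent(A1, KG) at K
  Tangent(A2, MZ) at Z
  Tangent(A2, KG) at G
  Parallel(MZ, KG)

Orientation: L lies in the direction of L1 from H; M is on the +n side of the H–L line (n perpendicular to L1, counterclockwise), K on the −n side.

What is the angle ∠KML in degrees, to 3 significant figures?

77.9°

H is at the origin and L lies 32.2 along u from H, so L = 32.2·u = (30.2, 11.2). Tangency of A1 to both parallel lines with radius 6.9 puts M and K at H ± 6.9·n: M = (-2.39, 6.47), K = (2.39, -6.47). Then cos ∠KML = MK·ML / (|MK||ML|), giving 77.9°.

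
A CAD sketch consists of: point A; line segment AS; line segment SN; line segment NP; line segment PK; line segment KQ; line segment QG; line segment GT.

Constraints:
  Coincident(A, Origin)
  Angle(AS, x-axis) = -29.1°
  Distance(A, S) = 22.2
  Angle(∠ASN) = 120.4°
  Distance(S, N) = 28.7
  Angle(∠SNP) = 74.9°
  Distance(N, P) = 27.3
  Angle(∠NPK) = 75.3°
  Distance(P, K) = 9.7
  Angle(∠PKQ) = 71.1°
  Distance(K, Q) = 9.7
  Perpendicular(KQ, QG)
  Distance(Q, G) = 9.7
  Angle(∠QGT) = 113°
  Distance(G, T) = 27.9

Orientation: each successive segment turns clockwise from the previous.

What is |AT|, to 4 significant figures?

38.51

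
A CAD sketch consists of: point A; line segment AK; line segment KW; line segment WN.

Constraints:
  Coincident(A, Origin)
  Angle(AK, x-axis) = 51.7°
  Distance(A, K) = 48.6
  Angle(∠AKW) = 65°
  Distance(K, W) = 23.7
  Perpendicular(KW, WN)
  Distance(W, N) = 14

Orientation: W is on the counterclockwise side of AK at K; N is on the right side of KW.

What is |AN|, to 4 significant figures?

58.13

∠AKW = 65.0°, so KW runs at 51.7° + (180° − 65.0°) = 166.7° from the x-axis; with |KW| = 23.7, W = K + 23.7·(cos 166.7°, sin 166.7°) = (7.057, 43.59). KW ⟂ WN; with |WN| = 14.0 on the right of KW, N = W + 14.0·(0.2300, 0.9732) = (10.28, 57.22). Then |AN| = |N − A| = 58.13.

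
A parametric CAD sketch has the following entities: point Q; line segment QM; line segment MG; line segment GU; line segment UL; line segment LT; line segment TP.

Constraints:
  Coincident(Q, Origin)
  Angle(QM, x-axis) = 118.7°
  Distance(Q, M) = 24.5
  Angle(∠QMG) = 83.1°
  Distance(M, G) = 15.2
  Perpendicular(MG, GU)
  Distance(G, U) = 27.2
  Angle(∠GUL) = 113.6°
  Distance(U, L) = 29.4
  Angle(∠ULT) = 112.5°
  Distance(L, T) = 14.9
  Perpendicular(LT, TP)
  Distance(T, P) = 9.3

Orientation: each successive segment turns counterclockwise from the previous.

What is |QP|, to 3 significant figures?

19.1

Q is at the origin; QM runs at 118.7° with length 24.5, so M = (-11.8, 21.5). ∠QMG = 83.1° gives MG at -144° from the x-axis; with |MG| = 15.2, G = (-24.1, 12.6). MG is perpendicular to GU, so GU runs at -54.4°; with |GU| = 27.2, U = (-8.29, -9.47). ∠GUL = 113.6° gives UL at 12.0° from the x-axis; with |UL| = 29.4, L = (20.5, -3.36). ∠ULT = 112.5° gives LT at 79.5° from the x-axis; with |LT| = 14.9, T = (23.2, 11.3). LT ⟂ TP, so TP runs at 170°; with |TP| = 9.3, P = (14.0, 13.0). Then |QP| = |P − Q| = 19.1.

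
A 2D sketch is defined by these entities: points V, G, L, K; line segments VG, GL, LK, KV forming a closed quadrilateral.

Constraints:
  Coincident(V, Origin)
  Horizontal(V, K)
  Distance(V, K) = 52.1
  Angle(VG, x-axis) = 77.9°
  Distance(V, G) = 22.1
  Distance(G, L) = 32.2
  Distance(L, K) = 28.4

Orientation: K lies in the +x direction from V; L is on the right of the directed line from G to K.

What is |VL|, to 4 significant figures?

24.35

V is at the origin; V and K share the same y with |VK| = 52.1 and K in +x, so K = (52.1, 0). VG runs at 77.9° with |VG| = 22.1, so G = (4.633, 21.61). L is determined by |GL| = 32.2 and |LK| = 28.4 together: it lies at the intersection of circle(G, 32.2) and circle(K, 28.4). With |GK| = 52.15, the foot of the radical line on GK is 28.28 from G and the perpendicular offset is √(32.2² − 28.28²) = 15.39. Taking the right-of-GK solution: L = (24.00, -4.116).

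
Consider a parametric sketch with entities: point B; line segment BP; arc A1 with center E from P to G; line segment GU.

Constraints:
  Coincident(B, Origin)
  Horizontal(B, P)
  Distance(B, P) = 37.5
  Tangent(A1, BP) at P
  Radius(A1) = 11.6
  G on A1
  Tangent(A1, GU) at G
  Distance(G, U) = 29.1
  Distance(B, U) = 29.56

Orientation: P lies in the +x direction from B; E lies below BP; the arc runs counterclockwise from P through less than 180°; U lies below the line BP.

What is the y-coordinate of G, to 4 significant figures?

-4.532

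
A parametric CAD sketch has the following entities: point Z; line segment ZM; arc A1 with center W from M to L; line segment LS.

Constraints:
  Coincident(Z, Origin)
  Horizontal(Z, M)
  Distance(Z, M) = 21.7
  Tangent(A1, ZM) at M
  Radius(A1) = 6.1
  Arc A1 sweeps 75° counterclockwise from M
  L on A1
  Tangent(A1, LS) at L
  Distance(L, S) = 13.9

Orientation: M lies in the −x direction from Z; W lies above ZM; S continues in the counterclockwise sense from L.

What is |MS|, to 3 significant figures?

20.3

Z is at the origin; Z and M share the same y with |ZM| = 21.7 and M on the −x side, so M = (-21.7, 0.00). A1 meets ZM tangentially, so WM is at right angles to ZM, so W = M + (0, 6.1) = (-21.7, 6.10). On A1, M sits at bearing -90° from W; a 75° counterclockwise sweep puts L at bearing -15°, so L = W + 6.1·(cos -15°, sin -15°) = (-15.8, 4.52). A1 meets LS tangentially, so WL is at right angles to LS, so LS runs along (−sin -15°, cos -15°); with |LS| = 13.9, S = (-12.2, 17.9). Then |MS| = |S − M| = 20.3.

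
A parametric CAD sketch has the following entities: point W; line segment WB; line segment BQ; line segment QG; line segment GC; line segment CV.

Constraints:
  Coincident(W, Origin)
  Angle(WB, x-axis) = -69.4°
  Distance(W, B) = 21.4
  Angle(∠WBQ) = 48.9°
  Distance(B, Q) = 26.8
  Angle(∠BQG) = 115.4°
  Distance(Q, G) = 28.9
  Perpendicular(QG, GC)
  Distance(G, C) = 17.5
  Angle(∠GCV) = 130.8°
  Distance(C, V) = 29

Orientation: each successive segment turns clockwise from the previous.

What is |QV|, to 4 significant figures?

37.11

W is at the origin; WB runs at -69.4° with length 21.4, so B = (7.529, -20.03). ∠WBQ = 48.9° gives BQ at 159.5° from the x-axis; with |BQ| = 26.8, Q = (-17.57, -10.65). ∠BQG = 115.4° gives QG at 94.90° from the x-axis; with |QG| = 28.9, G = (-20.04, 18.15). The perpendicularity gives GC at right angles to QG, so GC runs at 4.900°; with |GC| = 17.5, C = (-2.606, 19.64). ∠GCV = 130.8° gives CV at -44.30° from the x-axis; with |CV| = 29.0, V = (18.15, -0.6110). Then |QV| = |V − Q| = 37.11.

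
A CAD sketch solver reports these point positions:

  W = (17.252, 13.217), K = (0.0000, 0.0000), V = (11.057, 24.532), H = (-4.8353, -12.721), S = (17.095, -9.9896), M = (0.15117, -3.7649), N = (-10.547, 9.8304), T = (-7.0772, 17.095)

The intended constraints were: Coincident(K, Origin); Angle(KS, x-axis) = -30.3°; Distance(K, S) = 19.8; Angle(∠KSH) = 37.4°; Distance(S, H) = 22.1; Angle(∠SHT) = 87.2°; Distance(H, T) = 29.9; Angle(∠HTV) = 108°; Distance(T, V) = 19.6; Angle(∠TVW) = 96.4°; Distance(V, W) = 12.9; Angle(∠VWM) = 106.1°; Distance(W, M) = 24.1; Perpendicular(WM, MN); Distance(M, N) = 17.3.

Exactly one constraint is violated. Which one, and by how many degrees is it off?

Perpendicular(WM, MN) — off by 6.60°.

K = (0.00, 0.00) ✓; KS at -30.30° ✓; |KS| = 19.80 ✓; ∠KSH = 37.40° ✓; |SH| = 22.10 ✓; ∠SHT = 87.20° ✓; |HT| = 29.90 ✓; ∠HTV = 108.0° ✓; |TV| = 19.60 ✓; ∠TVW = 96.40° ✓; |VW| = 12.90 ✓; ∠VWM = 106.1° ✓; |WM| = 24.10 ✓; ∠(WM, MN) = 96.60° ✗; |MN| = 17.30 ✓.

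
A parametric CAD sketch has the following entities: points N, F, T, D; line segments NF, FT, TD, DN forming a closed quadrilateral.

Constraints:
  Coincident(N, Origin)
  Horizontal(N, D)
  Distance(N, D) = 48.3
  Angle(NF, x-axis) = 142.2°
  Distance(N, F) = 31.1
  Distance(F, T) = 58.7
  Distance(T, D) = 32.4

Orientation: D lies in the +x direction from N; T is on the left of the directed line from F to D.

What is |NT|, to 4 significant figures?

44.00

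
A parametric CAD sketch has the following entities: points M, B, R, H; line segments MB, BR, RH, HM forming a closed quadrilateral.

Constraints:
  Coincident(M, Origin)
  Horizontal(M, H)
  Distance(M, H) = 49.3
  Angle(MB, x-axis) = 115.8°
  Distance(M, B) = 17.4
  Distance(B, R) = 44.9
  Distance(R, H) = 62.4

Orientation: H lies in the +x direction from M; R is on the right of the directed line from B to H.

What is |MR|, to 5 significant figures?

29.781

M is at the origin; MH is horizontal with |MH| = 49.3 and H in +x, so H = (49.3, 0). MB runs at 115.8° with |MB| = 17.4, so B = (-7.5730, 15.666). R is determined by |BR| = 44.9 and |RH| = 62.4 together: it lies at the intersection of circle(B, 44.9) and circle(H, 62.4). With |BH| = 58.991, the foot of the radical line on BH is 13.580 from B and the perpendicular offset is √(44.9² − 13.580²) = 42.797. Taking the right-of-BH solution: R = (-5.8457, -29.201).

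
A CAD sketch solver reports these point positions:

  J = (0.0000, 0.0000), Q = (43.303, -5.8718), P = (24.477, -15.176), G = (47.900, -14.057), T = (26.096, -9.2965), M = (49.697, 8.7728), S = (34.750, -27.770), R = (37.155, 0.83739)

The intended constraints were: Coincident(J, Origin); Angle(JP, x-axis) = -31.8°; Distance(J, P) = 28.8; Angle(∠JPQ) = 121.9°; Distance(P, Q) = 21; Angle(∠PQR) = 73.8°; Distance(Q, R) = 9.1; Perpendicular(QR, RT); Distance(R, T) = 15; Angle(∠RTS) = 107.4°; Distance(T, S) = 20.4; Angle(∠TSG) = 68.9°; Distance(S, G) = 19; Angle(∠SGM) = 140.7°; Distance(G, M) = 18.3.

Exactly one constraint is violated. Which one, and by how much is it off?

Distance(G, M) = 18.3 — off by 4.60.

J = (0.00, 0.00) ✓; JP at -31.80° ✓; |JP| = 28.80 ✓; ∠JPQ = 121.9° ✓; |PQ| = 21.00 ✓; ∠PQR = 73.80° ✓; |QR| = 9.100 ✓; ∠(QR, RT) = 90.00° ✓; |RT| = 15.00 ✓; ∠RTS = 107.4° ✓; |TS| = 20.40 ✓; ∠TSG = 68.90° ✓; |SG| = 19.00 ✓; ∠SGM = 140.7° ✓; |GM| = 22.90 ✗.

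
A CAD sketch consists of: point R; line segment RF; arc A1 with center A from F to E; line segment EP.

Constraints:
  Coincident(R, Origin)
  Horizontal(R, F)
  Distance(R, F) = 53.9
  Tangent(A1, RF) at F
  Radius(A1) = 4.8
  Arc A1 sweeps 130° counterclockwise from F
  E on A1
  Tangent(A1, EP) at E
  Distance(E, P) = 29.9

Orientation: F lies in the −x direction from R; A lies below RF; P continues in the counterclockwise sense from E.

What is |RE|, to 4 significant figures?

58.11

R is at the origin; R and F share the same y with |RF| = 53.9 and F on the −x side, so F = (-53.90, 0.000). The tangent condition forces AF to be normal to RF, so A = F + (0, -4.8) = (-53.90, -4.800). On A1, F sits at bearing 90° from A; a 130° counterclockwise sweep puts E at bearing 220°, so E = A + 4.8·(cos 220°, sin 220°) = (-57.58, -7.885). Then |RE| = |E − R| = 58.11.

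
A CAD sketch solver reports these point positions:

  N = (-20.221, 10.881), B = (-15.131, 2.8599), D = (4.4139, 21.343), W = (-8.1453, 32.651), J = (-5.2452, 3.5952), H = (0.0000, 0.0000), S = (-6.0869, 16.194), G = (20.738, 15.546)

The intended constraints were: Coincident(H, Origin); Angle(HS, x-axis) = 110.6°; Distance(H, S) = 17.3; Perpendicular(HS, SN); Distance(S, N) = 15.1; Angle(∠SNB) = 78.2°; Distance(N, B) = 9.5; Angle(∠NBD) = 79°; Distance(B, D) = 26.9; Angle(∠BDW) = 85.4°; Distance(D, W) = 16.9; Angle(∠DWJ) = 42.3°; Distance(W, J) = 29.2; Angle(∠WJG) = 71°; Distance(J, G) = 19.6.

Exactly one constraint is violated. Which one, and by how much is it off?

Distance(J, G) = 19.6 — off by 9.00.

H = (0.00, 0.00) ✓; HS at 110.6° ✓; |HS| = 17.30 ✓; ∠(HS, SN) = 90.00° ✓; |SN| = 15.10 ✓; ∠SNB = 78.20° ✓; |NB| = 9.500 ✓; ∠NBD = 79.00° ✓; |BD| = 26.90 ✓; ∠BDW = 85.40° ✓; |DW| = 16.90 ✓; ∠DWJ = 42.30° ✓; |WJ| = 29.20 ✓; ∠WJG = 71.00° ✓; |JG| = 28.60 ✗.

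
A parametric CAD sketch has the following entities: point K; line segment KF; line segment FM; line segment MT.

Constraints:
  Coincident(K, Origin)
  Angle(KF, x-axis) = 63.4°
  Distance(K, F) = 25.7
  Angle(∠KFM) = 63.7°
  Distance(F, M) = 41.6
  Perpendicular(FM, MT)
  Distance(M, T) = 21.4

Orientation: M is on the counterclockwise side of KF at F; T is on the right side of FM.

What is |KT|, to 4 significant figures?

53.74

K is at the origin; KF runs at 63.4° with length 25.7, so F = 25.7·(cos 63.4°, sin 63.4°) = (11.51, 22.98). ∠KFM = 63.7°, so FM runs at 63.4° + (180° − 63.7°) = 179.7° from the x-axis; with |FM| = 41.6, M = F + 41.6·(cos 179.7°, sin 179.7°) = (-30.09, 23.20). The perpendicularity gives MT at right angles to FM; with |MT| = 21.4 on the right of FM, T = M + 21.4·(0.005236, 1.000) = (-29.98, 44.60). Then |KT| = |T − K| = 53.74.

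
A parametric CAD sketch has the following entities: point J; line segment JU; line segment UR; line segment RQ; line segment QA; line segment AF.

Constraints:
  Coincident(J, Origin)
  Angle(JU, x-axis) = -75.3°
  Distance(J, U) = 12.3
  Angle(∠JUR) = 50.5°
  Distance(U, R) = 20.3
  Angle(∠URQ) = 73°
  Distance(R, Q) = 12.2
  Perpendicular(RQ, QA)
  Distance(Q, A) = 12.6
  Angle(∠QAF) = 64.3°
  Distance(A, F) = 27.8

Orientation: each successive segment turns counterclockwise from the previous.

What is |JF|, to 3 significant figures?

27.0

J is at the origin; JU runs at -75.3° with length 12.3, so U = (3.12, -11.9). ∠JUR = 50.5° gives UR at 54.2° from the x-axis; with |UR| = 20.3, R = (15.0, 4.57). ∠URQ = 73.0° gives RQ at 161° from the x-axis; with |RQ| = 12.2, Q = (3.45, 8.50). RQ ⟂ QA, so QA runs at -109°; with |QA| = 12.6, A = (-0.614, -3.43). ∠QAF = 64.3° gives AF at 6.90° from the x-axis; with |AF| = 27.8, F = (27.0, -0.0891). Then |JF| = |F − J| = 27.0.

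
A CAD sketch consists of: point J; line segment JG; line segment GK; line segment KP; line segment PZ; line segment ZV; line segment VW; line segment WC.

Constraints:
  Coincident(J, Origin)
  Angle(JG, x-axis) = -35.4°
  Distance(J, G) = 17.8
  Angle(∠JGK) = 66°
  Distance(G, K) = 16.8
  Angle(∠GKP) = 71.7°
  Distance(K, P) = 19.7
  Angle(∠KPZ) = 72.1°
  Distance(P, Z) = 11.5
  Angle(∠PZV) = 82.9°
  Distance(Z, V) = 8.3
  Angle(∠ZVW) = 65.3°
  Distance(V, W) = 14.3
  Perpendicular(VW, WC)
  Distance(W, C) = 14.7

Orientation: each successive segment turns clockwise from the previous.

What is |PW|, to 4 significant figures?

1.820

J is at the origin; JG runs at -35.4° with length 17.8, so G = (14.51, -10.31). ∠JGK = 66.0° gives GK at -149.4° from the x-axis; with |GK| = 16.8, K = (0.04881, -18.86). ∠GKP = 71.7° gives KP at 102.3° from the x-axis; with |KP| = 19.7, P = (-4.148, 0.3847). ∠KPZ = 72.1° gives PZ at -5.600° from the x-axis; with |PZ| = 11.5, Z = (7.297, -0.7375). ∠PZV = 82.9° gives ZV at -102.7° from the x-axis; with |ZV| = 8.3, V = (5.473, -8.834). ∠ZVW = 65.3° gives VW at 142.6° from the x-axis; with |VW| = 14.3, W = (-5.888, -0.1490). Then |PW| = |W − P| = 1.820.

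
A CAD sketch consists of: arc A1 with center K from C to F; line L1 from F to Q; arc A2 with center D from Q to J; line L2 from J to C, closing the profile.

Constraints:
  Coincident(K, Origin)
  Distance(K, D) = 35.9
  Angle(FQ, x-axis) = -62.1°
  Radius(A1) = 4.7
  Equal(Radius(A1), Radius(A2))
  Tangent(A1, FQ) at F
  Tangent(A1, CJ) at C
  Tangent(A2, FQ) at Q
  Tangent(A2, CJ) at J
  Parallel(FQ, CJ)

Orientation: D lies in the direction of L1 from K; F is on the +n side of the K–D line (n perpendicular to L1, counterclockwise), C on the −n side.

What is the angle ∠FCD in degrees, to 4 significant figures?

82.54°

The slot axis is L1's direction at -62.1°, so u = (cos -62.1°, sin -62.1°) = (0.4679, -0.8838) and n = (−sin -62.1°, cos -62.1°) = (0.8838, 0.4679). K is at the origin and D lies 35.9 along u from K, so D = 35.9·u = (16.80, -31.73). Tangency of A1 to both parallel lines with radius 4.7 puts F and C at K ± 4.7·n: F = (4.154, 2.199), C = (-4.154, -2.199). Then cos ∠FCD = CF·CD / (|CF||CD|), giving 82.54°.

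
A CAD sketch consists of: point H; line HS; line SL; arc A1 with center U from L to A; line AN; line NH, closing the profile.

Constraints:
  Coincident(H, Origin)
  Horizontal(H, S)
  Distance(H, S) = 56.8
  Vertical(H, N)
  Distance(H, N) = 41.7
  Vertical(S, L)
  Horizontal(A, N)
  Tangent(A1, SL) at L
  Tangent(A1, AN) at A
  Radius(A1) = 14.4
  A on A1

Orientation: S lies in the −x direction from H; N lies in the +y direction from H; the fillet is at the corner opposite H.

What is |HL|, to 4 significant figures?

63.02

H is at the origin; HS is horizontal with |HS| = 56.8 and S on the −x side, so S = (-56.80, 0.000). H and N share the same x with |HN| = 41.7 and N on the +y side, so N = (0.000, 41.70). The virtual corner opposite H is at (-56.80, 41.70). The tangent condition forces UL to be normal to SL and the tangent condition forces UA to be normal to AN, with radius 14.4, so the center U sits 14.4 in from both sides at U = (-42.40, 27.30). That places the tangent points at L = (-56.80, 27.30) on SL and A = (-42.40, 41.70) on AN. Then |HL| = |L − H| = 63.02.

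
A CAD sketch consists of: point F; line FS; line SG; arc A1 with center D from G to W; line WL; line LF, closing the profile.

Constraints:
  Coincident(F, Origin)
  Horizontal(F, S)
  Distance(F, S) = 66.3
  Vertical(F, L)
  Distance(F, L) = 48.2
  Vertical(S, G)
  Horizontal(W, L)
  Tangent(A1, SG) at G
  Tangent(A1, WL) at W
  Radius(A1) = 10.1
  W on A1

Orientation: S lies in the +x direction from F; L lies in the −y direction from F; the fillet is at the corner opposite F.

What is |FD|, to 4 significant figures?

67.90

F and L share the same x with |FL| = 48.2 and L on the −y side, so L = (0.000, -48.20). The virtual corner opposite F is at (66.30, -48.20). A1 meets SG tangentially, so DG is at right angles to SG and tangency of A1 to WL means the radius DW is perpendicular to WL, with radius 10.1, so the center D sits 10.1 in from both sides at D = (56.20, -38.10). Then |FD| = |D − F| = 67.90.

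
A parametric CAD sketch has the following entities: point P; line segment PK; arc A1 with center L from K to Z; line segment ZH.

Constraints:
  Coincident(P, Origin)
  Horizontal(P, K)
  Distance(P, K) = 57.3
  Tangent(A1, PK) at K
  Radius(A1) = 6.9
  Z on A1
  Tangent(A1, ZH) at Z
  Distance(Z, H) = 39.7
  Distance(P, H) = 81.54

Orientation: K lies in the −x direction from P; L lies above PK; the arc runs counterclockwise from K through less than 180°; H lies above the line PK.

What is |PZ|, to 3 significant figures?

51.9

Checks: P.y = 0.00, K.y = 0.00 ✓; |LZ| = 6.900 ✓; ∠(LZ, ZH) = 90.00° ✓; |ZH| = 39.70 ✓; |PH| = 81.54 ✓.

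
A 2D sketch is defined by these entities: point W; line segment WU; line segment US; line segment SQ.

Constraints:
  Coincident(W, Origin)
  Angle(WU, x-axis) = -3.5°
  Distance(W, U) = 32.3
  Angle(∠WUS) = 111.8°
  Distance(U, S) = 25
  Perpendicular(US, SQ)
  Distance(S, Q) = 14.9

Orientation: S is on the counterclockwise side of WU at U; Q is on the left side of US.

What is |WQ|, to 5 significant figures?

39.954

W is at the origin; WU runs at -3.5° with length 32.3, so U = 32.3·(cos -3.5°, sin -3.5°) = (32.240, -1.9719). ∠WUS = 111.8°, so US runs at -3.5° + (180° − 111.8°) = 64.700° from the x-axis; with |US| = 25.0, S = U + 25.0·(cos 64.700°, sin 64.700°) = (42.924, 20.630). US ⟂ SQ; with |SQ| = 14.9 on the left of US, Q = S + 14.9·(-0.90408, 0.42736) = (29.453, 26.998). Then |WQ| = |Q − W| = 39.954.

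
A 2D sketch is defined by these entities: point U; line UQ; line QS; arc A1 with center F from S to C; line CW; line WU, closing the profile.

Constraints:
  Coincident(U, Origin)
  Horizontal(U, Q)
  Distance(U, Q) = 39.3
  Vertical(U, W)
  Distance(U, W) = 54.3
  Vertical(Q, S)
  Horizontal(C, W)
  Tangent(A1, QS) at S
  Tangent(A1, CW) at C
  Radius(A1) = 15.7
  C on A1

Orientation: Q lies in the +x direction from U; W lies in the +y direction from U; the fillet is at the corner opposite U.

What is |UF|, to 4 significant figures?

45.24

U and W share the same x with |UW| = 54.3 and W on the +y side, so W = (0.000, 54.30). The virtual corner opposite U is at (39.30, 54.30). Since A1 is tangent to QS there, FS ⟂ QS and since A1 is tangent to CW there, FC ⟂ CW, with radius 15.7, so the center F sits 15.7 in from both sides at F = (23.60, 38.60). Then |UF| = |F − U| = 45.24.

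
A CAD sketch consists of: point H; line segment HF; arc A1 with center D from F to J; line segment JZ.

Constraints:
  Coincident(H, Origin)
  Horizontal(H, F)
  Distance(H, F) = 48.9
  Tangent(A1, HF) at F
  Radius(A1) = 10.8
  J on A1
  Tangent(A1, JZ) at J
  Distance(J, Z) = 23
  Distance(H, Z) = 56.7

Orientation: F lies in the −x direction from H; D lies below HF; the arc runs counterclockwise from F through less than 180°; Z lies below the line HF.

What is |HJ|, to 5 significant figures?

60.120

H is at the origin; HF is horizontal with |HF| = 48.9 and F on the −x side, so F = (-48.900, 0.0000). The tangent condition forces DF to be normal to HF, so D = F + (0, -10.8) = (-48.900, -10.800). Since DJ ⟂ JZ (tangency), |DZ| = √(10.8² + 23.0²) = 25.409 regardless of where J sits on A1. So Z lies on both circle(H, 56.7) and circle(D, 25.409); the below-HF intersection is Z = (-44.020, -35.737). J is the foot of the tangent from Z: J = (-57.612, -17.182).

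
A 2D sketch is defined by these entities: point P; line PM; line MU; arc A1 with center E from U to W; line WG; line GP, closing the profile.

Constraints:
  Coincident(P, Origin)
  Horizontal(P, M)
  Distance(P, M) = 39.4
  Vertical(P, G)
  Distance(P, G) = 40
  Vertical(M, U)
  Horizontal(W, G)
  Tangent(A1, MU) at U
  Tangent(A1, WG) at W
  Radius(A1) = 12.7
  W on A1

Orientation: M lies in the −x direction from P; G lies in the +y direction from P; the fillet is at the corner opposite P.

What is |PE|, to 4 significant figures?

38.19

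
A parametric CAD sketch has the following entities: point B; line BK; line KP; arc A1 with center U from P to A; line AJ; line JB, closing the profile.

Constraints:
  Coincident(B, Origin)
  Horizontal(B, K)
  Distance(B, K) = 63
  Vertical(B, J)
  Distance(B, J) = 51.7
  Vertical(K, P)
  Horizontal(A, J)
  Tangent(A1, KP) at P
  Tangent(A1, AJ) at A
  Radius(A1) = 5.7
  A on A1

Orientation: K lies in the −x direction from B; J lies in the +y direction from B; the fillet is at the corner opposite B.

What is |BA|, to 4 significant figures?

77.18

The virtual corner opposite B is at (-63.00, 51.70). Since A1 is tangent to KP there, UP ⟂ KP and since A1 is tangent to AJ there, UA ⟂ AJ, with radius 5.7, so the center U sits 5.7 in from both sides at U = (-57.30, 46.00). That places the tangent points at P = (-63.00, 46.00) on KP and A = (-57.30, 51.70) on AJ. Then |BA| = |A − B| = 77.18.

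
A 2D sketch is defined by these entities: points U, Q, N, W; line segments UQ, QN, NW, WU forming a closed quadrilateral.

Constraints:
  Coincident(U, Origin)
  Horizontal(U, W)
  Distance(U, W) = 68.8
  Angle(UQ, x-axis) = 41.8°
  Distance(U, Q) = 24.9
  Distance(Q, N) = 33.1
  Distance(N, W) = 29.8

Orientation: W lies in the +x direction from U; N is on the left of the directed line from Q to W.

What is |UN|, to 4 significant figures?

56.16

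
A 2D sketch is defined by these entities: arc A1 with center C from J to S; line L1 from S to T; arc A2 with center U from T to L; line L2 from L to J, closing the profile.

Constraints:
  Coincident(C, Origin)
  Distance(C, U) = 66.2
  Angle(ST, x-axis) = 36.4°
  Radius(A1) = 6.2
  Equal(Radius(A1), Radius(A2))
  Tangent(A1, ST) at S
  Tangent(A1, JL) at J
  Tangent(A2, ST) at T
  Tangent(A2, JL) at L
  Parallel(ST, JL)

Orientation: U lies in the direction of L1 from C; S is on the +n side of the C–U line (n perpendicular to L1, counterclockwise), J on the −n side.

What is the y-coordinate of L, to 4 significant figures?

34.29

Tangency of A1 to both parallel lines with radius 6.2 puts S and J at C ± 6.2·n: S = (-3.679, 4.990), J = (3.679, -4.990). Equal radii place T and L the same way about U: T = U + 6.2·n = (49.60, 44.27), L = U − 6.2·n = (56.96, 34.29). So L.y = 34.29.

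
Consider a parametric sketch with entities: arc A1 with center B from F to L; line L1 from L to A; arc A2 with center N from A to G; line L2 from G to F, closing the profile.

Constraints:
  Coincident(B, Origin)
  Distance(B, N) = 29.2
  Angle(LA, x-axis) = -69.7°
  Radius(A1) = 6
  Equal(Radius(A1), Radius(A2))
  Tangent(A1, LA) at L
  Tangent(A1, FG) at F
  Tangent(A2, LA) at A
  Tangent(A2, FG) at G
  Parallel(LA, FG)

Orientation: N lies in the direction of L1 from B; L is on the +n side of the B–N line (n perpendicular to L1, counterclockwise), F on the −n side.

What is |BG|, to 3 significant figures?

29.8

The slot axis is L1's direction at -69.7°, so u = (cos -69.7°, sin -69.7°) = (0.347, -0.938) and n = (−sin -69.7°, cos -69.7°) = (0.938, 0.347). B is at the origin and N lies 29.2 along u from B, so N = 29.2·u = (10.1, -27.4). Tangency of A1 to both parallel lines with radius 6.0 puts L and F at B ± 6.0·n: L = (5.63, 2.08), F = (-5.63, -2.08). Equal radii place A and G the same way about N: A = N + 6.0·n = (15.8, -25.3), G = N − 6.0·n = (4.50, -29.5). Then |BG| = |G − B| = 29.8.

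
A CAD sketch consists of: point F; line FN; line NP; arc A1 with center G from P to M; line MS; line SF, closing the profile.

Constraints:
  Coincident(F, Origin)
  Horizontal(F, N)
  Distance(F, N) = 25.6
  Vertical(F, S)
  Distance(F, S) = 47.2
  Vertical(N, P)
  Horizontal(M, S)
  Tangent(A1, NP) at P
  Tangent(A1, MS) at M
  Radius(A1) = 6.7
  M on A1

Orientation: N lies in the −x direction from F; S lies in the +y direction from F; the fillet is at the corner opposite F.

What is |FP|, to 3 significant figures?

47.9

F is at the origin; FN is horizontal with |FN| = 25.6 and N on the −x side, so N = (-25.6, 0.00). FS is vertical with |FS| = 47.2 and S on the +y side, so S = (0.00, 47.2). The virtual corner opposite F is at (-25.6, 47.2). Since A1 is tangent to NP there, GP ⟂ NP and tangency of A1 to MS means the radius GM is perpendicular to MS, with radius 6.7, so the center G sits 6.7 in from both sides at G = (-18.9, 40.5). That places the tangent points at P = (-25.6, 40.5) on NP and M = (-18.9, 47.2) on MS. Then |FP| = |P − F| = 47.9.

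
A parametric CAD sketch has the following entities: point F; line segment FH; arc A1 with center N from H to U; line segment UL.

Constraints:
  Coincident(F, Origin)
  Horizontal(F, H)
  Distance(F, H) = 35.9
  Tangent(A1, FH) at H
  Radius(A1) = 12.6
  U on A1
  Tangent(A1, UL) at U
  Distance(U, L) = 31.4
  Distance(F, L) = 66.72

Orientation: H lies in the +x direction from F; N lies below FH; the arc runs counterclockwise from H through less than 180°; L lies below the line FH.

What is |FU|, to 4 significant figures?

35.34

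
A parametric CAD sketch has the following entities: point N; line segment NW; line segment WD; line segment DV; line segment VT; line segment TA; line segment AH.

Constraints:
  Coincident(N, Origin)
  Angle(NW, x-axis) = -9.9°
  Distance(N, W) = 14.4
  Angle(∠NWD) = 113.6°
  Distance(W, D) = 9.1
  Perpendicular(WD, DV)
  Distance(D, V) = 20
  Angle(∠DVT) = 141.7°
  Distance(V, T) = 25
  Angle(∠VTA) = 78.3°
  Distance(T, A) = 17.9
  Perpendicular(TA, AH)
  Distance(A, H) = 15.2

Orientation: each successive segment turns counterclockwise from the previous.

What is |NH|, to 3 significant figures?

2.98

∠VTA = 78.3° gives TA at -73.5° from the x-axis; with |TA| = 17.9, A = (-17.3, -3.10). TA ⟂ AH, so AH runs at 16.5°; with |AH| = 15.2, H = (-2.72, 1.21). Then |NH| = |H − N| = 2.98.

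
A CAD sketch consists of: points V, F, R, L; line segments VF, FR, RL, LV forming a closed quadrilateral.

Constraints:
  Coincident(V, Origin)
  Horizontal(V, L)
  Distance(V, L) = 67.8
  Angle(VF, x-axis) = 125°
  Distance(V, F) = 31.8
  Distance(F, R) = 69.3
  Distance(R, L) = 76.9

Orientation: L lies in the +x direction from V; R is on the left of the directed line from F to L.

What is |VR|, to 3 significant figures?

78.3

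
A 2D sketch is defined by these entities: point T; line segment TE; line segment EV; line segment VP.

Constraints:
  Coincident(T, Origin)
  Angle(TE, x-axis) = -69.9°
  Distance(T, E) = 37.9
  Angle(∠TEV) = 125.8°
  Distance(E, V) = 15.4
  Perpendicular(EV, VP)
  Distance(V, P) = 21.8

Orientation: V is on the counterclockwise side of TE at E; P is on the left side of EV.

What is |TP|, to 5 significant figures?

38.619

∠TEV = 125.8°, so EV runs at -69.9° + (180° − 125.8°) = -15.700° from the x-axis; with |EV| = 15.4, V = E + 15.4·(cos -15.700°, sin -15.700°) = (27.850, -39.759). The perpendicularity gives VP at right angles to EV; with |VP| = 21.8 on the left of EV, P = V + 21.8·(0.27060, 0.96269) = (33.749, -18.772). Then |TP| = |P − T| = 38.619.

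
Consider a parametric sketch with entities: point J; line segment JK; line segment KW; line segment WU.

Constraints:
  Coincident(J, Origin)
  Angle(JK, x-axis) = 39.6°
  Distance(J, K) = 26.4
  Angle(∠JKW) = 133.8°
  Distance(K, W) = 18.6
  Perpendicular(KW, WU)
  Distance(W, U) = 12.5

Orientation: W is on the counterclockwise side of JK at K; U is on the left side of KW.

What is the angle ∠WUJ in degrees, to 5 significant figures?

100.08°

∠JKW = 133.8°, so KW runs at 39.6° + (180° − 133.8°) = 85.800° from the x-axis; with |KW| = 18.6, W = K + 18.6·(cos 85.800°, sin 85.800°) = (21.704, 35.378). The perpendicularity gives WU at right angles to KW; with |WU| = 12.5 on the left of KW, U = W + 12.5·(-0.99731, 0.073238) = (9.2373, 36.294). Then cos ∠WUJ = UW·UJ / (|UW||UJ|), giving 100.08°.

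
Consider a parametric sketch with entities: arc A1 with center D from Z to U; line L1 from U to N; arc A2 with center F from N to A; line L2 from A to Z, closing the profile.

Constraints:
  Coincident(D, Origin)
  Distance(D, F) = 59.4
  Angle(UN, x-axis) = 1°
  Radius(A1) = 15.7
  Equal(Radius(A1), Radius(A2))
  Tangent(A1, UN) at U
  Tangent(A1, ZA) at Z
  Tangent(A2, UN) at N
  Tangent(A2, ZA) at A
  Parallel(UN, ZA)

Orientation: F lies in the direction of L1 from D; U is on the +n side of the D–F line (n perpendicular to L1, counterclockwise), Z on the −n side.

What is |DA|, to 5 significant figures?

61.440

Tangency of A1 to both parallel lines with radius 15.7 puts U and Z at D ± 15.7·n: U = (-0.27400, 15.698), Z = (0.27400, -15.698). Equal radii place N and A the same way about F: N = F + 15.7·n = (59.117, 16.734), A = F − 15.7·n = (59.665, -14.661). Then |DA| = |A − D| = 61.440.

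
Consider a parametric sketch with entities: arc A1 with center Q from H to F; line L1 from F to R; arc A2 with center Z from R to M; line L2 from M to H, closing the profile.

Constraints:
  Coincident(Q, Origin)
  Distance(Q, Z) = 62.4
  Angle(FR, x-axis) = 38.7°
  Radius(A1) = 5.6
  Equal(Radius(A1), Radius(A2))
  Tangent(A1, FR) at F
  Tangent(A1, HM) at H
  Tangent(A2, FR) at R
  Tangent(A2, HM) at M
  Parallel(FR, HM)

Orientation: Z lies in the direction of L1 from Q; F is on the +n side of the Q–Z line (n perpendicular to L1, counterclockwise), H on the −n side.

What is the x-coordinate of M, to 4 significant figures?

52.20

Tangency of A1 to both parallel lines with radius 5.6 puts F and H at Q ± 5.6·n: F = (-3.501, 4.370), H = (3.501, -4.370). Equal radii place R and M the same way about Z: R = Z + 5.6·n = (45.20, 43.39), M = Z − 5.6·n = (52.20, 34.64). So M.x = 52.20.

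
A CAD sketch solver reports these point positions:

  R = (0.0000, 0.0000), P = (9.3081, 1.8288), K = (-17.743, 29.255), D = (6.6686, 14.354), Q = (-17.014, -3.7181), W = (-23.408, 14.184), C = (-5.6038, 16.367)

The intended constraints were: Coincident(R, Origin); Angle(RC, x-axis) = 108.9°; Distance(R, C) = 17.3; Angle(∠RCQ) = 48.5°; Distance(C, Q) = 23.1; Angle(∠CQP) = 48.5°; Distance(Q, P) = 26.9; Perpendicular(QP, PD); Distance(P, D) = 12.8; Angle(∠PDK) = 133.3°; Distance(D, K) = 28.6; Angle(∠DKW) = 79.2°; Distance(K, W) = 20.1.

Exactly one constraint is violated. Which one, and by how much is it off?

Distance(K, W) = 20.1 — off by 4.00.

R = (0.00, 0.00) ✓; RC at 108.9° ✓; |RC| = 17.30 ✓; ∠RCQ = 48.50° ✓; |CQ| = 23.10 ✓; ∠CQP = 48.50° ✓; |QP| = 26.90 ✓; ∠(QP, PD) = 90.00° ✓; |PD| = 12.80 ✓; ∠PDK = 133.3° ✓; |DK| = 28.60 ✓; ∠DKW = 79.20° ✓; |KW| = 16.10 ✗.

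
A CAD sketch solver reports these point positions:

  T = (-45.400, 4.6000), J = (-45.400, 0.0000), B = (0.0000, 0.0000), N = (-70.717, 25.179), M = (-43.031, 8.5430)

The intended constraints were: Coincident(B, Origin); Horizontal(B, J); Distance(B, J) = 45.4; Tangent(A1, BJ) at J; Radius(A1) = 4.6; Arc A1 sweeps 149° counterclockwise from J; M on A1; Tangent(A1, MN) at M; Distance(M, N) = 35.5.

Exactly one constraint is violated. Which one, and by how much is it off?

Distance(M, N) = 35.5 — off by 3.20.

B = (0.00, 0.00) ✓; B.y = 0.00, J.y = 0.00 ✓; |BJ| = 45.40 ✓; ∠(TJ, JB) = 90.00° ✓; |TJ| = 4.600 ✓; bearing(T→M) − bearing(T→J) = 149.0° ✓; |TM| = 4.600 ✓; ∠(TM, MN) = 90.00° ✓; |MN| = 32.30 ✗.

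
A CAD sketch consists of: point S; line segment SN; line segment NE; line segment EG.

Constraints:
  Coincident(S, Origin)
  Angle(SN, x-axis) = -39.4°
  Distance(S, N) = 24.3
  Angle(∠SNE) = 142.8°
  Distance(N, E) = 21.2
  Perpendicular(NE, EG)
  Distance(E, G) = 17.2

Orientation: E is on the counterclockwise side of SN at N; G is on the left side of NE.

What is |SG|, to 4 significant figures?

40.63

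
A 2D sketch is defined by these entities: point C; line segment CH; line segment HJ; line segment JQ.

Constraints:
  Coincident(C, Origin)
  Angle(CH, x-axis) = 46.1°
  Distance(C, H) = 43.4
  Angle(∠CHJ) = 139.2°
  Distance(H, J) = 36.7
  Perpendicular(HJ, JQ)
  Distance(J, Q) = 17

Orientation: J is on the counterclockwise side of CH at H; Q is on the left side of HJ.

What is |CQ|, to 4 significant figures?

70.47

C is at the origin; CH runs at 46.1° with length 43.4, so H = 43.4·(cos 46.1°, sin 46.1°) = (30.09, 31.27). ∠CHJ = 139.2°, so HJ runs at 46.1° + (180° − 139.2°) = 86.90° from the x-axis; with |HJ| = 36.7, J = H + 36.7·(cos 86.90°, sin 86.90°) = (32.08, 67.92). The perpendicularity gives JQ at right angles to HJ; with |JQ| = 17.0 on the left of HJ, Q = J + 17.0·(-0.9985, 0.05408) = (15.10, 68.84). Then |CQ| = |Q − C| = 70.47.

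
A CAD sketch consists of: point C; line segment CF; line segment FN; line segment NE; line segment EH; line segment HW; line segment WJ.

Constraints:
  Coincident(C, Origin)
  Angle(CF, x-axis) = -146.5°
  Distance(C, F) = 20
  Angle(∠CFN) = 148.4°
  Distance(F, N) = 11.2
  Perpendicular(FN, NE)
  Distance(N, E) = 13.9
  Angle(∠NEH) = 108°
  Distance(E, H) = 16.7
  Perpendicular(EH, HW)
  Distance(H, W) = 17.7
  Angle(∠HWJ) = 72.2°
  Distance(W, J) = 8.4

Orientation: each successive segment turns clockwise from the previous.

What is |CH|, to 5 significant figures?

15.040

C is at the origin; CF runs at -146.5° with length 20.0, so F = (-16.678, -11.039). ∠CFN = 148.4° gives FN at -178.10° from the x-axis; with |FN| = 11.2, N = (-27.872, -11.410). FN is perpendicular to NE, so NE runs at 91.900°; with |NE| = 13.9, E = (-28.332, 2.4823). ∠NEH = 108.0° gives EH at 19.900° from the x-axis; with |EH| = 16.7, H = (-12.630, 8.1666). Then |CH| = |H − C| = 15.040.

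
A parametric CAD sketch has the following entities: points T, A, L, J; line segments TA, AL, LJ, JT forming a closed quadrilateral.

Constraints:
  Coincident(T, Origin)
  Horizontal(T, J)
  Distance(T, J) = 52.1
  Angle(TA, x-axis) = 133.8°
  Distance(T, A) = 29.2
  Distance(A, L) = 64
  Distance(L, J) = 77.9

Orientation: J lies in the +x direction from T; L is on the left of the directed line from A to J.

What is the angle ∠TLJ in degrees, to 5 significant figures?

40.085°

T is at the origin; TJ is horizontal with |TJ| = 52.1 and J in +x, so J = (52.1, 0). TA runs at 133.8° with |TA| = 29.2, so A = (-20.211, 21.075). L is determined by |AL| = 64.0 and |LJ| = 77.9 together: it lies at the intersection of circle(A, 64.0) and circle(J, 77.9). With |AJ| = 75.319, the foot of the radical line on AJ is 24.566 from A and the perpendicular offset is √(64.0² − 24.566²) = 59.097. Taking the left-of-AJ solution: L = (19.910, 70.938).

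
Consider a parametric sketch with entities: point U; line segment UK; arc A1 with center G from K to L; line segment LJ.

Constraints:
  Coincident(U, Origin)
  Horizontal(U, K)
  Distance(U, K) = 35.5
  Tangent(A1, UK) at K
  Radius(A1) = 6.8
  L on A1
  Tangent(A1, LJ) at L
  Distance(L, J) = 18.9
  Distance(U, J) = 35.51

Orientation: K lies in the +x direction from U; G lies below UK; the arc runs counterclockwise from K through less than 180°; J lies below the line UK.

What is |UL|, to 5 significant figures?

29.349

U is at the origin; U and K share the same y with |UK| = 35.5 and K on the +x side, so K = (35.500, 0.0000). Since A1 is tangent to UK there, GK ⟂ UK, so G = K + (0, -6.8) = (35.500, -6.8000). Since GL ⟂ LJ (tangency), |GJ| = √(6.8² + 18.9²) = 20.086 regardless of where L sits on A1. So J lies on both circle(U, 35.51) and circle(G, 20.086); the below-UK intersection is J = (25.807, -24.392). L is the foot of the tangent from J: L = (28.785, -5.7284).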